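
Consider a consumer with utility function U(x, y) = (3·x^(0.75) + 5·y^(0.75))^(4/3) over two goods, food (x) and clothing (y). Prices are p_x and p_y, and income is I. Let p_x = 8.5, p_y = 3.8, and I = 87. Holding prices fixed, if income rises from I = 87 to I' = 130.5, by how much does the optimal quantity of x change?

Δx* = 0.0586

From the CES first-order condition, (3/5)·(y/x)^(0.25) = p_x/p_y.
Hence y/x = ((5/3)·p_x/p_y)^(1/(0.25)), i.e. raised to the 4 power.
With the ratio pinned down, the budget gives x* = I/(p_x + p_y·(y/x)) and y* = (y/x)·x*.
Numerically y/x = 193.168503, so x* = 87/(8.5 + 3.8·193.168503) = 0.1172.
At I' = 130.5: x* = 0.1757. Change: 0.1757 − 0.1172 = 0.0586.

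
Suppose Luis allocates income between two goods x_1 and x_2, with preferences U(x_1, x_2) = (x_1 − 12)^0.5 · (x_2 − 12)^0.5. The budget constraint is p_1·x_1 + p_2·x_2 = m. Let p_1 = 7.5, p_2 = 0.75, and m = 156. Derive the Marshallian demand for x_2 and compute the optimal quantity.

x_2* = 50

This is Cobb-Douglas in (x_1−12, x_2−12): tangency gives 0.5·p_2·(x_2−12) = 0.5·p_1·(x_1−12).
After buying the subsistence bundle (12, 12), a share 0.5 of the remaining income goes to x_1: x_1* = 12 + 0.5·(m − 12p_1 − 12p_2)/p_1.
Discretionary income = 156 − 12·7.5 − 12·0.75 = 57; x_2* = 12 + 0.5·57/0.75 = 50.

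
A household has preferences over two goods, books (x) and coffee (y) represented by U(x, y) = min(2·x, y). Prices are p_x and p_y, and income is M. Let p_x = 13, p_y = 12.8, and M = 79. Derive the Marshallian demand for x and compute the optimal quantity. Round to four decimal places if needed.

With perfect complements, no substitution: consume in ratio x:y = 1:2.
Budget: p_x·x + p_y·2·x = M, so (p_x + 2·p_y)·x = M.
Demand: x*(p_x,p_y,M) = M/(p_x + 2·p_y), y* = 2·M/(p_x + 2·p_y).
Here 13 + 2·12.8 = 38.6, giving x* = 2.0466.

x* = 2.0466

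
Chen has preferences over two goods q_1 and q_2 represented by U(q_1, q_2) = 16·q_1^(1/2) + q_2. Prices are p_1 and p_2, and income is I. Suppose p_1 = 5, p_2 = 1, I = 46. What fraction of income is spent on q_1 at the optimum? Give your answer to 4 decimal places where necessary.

share on q_1 = 0.2783

Set MRS = p_1/p_2: 8·q_1^(−1/2) = p_1/p_2.
Solve: √q_1 = 8·p_2/p_1, so q_1*(p_1,p_2) = (8·p_2/p_1)², and q_2* = (I − p_1·q_1*)/p_2.
Plugging in: q_1* = (8·1/5)² = 2.56, q_2* = 33.2.
Expenditure on q_1: 5·2.56 = 12.8; share = 0.2783.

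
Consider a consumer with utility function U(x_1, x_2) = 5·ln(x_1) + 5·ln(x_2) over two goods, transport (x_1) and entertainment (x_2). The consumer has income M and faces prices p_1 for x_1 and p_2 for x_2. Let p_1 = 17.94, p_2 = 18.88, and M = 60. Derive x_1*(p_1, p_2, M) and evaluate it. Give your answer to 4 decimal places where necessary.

MU_x_1/MU_x_2 = (5·x_2)/(5·x_1); tangency sets this equal to p_1/p_2.
Rearranging, p_2·x_2 = p_1·x_1. Substituting into the budget gives p_1·x_1·(1 + 1) = M.
Demand: x_1*(p_1,p_2,M) = 0.5·M/p_1 and x_2* = 0.5·M/p_2.
At p_1=17.94, p_2=18.88, M=60: x_1* = 0.5·60/17.94 = 1.6722.

x_1* = 1.6722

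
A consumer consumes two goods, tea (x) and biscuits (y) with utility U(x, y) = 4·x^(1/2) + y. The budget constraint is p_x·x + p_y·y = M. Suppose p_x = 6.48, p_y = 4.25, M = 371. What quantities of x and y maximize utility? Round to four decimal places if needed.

MU_x = 2/√x, MU_y = 1. Tangency: 2/√x = p_x/p_y.
Solve: √x = 2·p_y/p_x, so x*(p_x,p_y) = (2·p_y/p_x)², and y* = (M − p_x·x*)/p_y.
Plugging in: x* = (2·4.25/6.48)² = 1.7206, y* = 84.6707.

x* = 1.7206, y* = 84.6707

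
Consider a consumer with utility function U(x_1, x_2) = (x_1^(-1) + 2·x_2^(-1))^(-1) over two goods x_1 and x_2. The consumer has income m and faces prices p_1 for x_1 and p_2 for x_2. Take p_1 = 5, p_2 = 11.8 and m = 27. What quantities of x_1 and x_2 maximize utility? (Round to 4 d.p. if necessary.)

From the CES first-order condition, (1/2)·(x_2/x_1)^(2) = p_1/p_2.
Hence x_2/x_1 = (2·p_1/p_2)^(1/(2)), i.e. raised to the 0.5 power.
Substitute x_2 = (x_2/x_1)·x_1 into the budget: x_1* = m/(p_1 + p_2·(x_2/x_1)).
Numerically x_2/x_1 = 0.920575, so x_1* = 27/(5 + 11.8·0.920575) = 1.7021 and x_2* = 0.920575·1.7021 = 1.5669.

x_1* = 1.7021, x_2* = 1.5669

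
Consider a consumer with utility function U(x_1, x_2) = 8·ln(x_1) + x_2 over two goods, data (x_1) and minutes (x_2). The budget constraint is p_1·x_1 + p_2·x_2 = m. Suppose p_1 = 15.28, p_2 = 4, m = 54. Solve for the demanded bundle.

MU_x_1 = 8/x_1, MU_x_2 = 1. Tangency: 8/x_1 = p_1/p_2.
So x_1*(p_1,p_2) = 8·p_2/p_1, independent of income; and x_2* = (m − 8·p_2)/p_2.
At the given prices: x_1* = 8·4/15.28 = 2.0942, and x_2* = 5.5.

x_1* = 2.0942, x_2* = 5.5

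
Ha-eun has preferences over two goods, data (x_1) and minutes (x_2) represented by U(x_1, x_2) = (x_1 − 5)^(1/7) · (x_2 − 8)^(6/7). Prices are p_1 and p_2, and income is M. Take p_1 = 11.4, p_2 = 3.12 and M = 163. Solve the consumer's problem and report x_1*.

x_1* = 6.0155

MRS = (1/6)·(x_2−8)/(x_1−5). Tangency with p_1/p_2 gives x_2−8 = 6·(p_1/p_2)·(x_1−5).
After buying the subsistence bundle (5, 8), a share 1/7 of the remaining income goes to x_1: x_1* = 5 + 1/7·(M − 5p_1 − 8p_2)/p_1.
Discretionary income = 163 − 5·11.4 − 8·3.12 = 81.04; x_1* = 5 + 1/7·81.04/11.4 = 6.0155.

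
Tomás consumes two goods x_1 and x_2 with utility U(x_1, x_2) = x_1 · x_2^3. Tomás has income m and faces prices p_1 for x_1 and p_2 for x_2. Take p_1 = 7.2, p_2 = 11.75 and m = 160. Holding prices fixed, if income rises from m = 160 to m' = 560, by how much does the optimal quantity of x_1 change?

Δx_1* = 13.8889

MU_x_1/MU_x_2 = (x_2)/(3·x_1); tangency sets this equal to p_1/p_2.
So p_2·x_2 = 3·p_1·x_1; combined with the budget, a share 0.25 of income goes to x_1.
Demand: x_1*(p_1,p_2,m) = 0.25·m/p_1 and x_2* = 0.75·m/p_2.
At p_1=7.2, p_2=11.75, m=160: x_1* = 0.25·160/7.2 = 5.5556.
At m' = 560: x_1* = 19.4444. Change: 19.4444 − 5.5556 = 13.8889.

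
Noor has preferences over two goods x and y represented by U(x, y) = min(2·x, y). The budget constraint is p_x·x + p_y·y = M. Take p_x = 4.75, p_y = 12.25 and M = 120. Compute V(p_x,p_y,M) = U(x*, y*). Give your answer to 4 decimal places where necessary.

V = 8.2051

Leontief preferences: the optimum is at the kink where x/1 = y/2, i.e. y = 2·x.
Budget: p_x·x + p_y·2·x = M, so (p_x + 2·p_y)·x = M.
Demand: x*(p_x,p_y,M) = M/(p_x + 2·p_y), y* = 2·M/(p_x + 2·p_y).
Here 4.75 + 2·12.25 = 29.25, giving x* = 4.1026 and y* = 8.2051.
Utility at the optimum: U(4.1026, 8.2051) = 8.2051.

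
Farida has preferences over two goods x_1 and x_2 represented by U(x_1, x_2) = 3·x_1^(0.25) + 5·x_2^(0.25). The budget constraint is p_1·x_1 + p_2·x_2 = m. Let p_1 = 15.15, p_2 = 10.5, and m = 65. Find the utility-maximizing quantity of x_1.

MU_x_1 ∝ 3·x_1^(-0.75), MU_x_2 ∝ 5·x_2^(-0.75), so MRS = (3/5)·(x_2/x_1)^(0.75) = p_1/p_2.
Hence x_2/x_1 = ((5/3)·p_1/p_2)^(1/(0.75)), i.e. raised to the 4/3 power.
Substitute x_2 = (x_2/x_1)·x_1 into the budget: x_1* = m/(p_1 + p_2·(x_2/x_1)).
Numerically x_2/x_1 = 3.221782, so x_1* = 65/(15.15 + 10.5·3.221782) = 1.3271.

x_1* = 1.3271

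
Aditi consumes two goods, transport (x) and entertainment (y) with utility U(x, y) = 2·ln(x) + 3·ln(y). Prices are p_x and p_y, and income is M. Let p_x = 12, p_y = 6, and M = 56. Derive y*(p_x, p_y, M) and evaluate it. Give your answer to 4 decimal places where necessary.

y* = 5.6

The MRS is (2/3)·y/x. Set MRS = p_x/p_y.
Rearranging, p_y·y = (3/2)·p_x·x. Substituting into the budget gives p_x·x·(1 + (3/2)) = M.
Demand: x*(p_x,p_y,M) = 0.4·M/p_x and y* = 0.6·M/p_y.
At p_x=12, p_y=6, M=56: y* = 0.6·56/6 = 5.6.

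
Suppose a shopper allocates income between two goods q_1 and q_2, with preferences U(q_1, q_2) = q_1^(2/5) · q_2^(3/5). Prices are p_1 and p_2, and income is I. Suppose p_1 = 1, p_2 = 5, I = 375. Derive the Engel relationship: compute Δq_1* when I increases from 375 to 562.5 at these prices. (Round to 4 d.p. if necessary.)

Δq_1* = 75

MU_q_1/MU_q_2 = (0.4·q_2)/(0.6·q_1); tangency sets this equal to p_1/p_2.
Rearranging, p_2·q_2 = (3/2)·p_1·q_1. Substituting into the budget gives p_1·q_1·(1 + (3/2)) = I.
Demand: q_1*(p_1,p_2,I) = 0.4·I/p_1 and q_2* = 0.6·I/p_2.
At p_1=1, p_2=5, I=375: q_1* = 0.4·375/1 = 150.
At I' = 562.5: q_1* = 225. Change: 225 − 150 = 75.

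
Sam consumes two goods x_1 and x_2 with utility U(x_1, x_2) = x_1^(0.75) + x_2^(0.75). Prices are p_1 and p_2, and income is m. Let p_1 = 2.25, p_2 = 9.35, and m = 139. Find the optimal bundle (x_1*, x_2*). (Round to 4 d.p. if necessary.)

x_1* = 60.9287, x_2* = 0.2043

Numerically x_2/x_1 = 0.003353, so x_1* = 139/(2.25 + 9.35·0.003353) = 60.9287 and x_2* = 0.003353·60.9287 = 0.2043.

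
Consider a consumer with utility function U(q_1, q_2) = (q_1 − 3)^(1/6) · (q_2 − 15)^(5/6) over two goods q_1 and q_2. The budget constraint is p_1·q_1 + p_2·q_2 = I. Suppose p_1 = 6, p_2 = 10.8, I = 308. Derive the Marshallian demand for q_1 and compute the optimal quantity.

This is Cobb-Douglas in (q_1−3, q_2−15): tangency gives 1/6·p_2·(q_2−15) = 5/6·p_1·(q_1−3).
After buying the subsistence bundle (3, 15), a share 1/6 of the remaining income goes to q_1: q_1* = 3 + 1/6·(I − 3p_1 − 15p_2)/p_1.
Discretionary income = 308 − 3·6 − 15·10.8 = 128; q_1* = 3 + 1/6·128/6 = 6.5556.

q_1* = 6.5556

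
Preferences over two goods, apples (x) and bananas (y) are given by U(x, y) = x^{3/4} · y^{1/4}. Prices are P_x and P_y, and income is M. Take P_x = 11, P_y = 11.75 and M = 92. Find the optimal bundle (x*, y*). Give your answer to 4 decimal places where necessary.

x* = 6.2727, y* = 1.9574

The MRS is 3·y/x. Set MRS = P_x/P_y.
So 0.75·P_y·y = 0.25·P_x·x; combined with the budget, a share 0.75 of income goes to x.
Demand: x*(P_x,P_y,M) = 0.75·M/P_x and y* = 0.25·M/P_y.
At P_x=11, P_y=11.75, M=92: x* = 0.75·92/11 = 6.2727, y* = 1.9574.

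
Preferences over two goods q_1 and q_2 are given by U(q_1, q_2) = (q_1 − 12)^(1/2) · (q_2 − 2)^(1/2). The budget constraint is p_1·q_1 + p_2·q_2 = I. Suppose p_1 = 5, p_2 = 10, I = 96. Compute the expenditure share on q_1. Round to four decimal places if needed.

share on q_1 = 0.7083

Let q_1' = q_1−12, q_2' = q_2−2. MRS = q_2'/q_1' = p_1/p_2.
After buying the subsistence bundle (12, 2), a share 0.5 of the remaining income goes to q_1: q_1* = 12 + 0.5·(I − 12p_1 − 2p_2)/p_1.
Discretionary income = 96 − 12·5 − 2·10 = 16; q_1* = 12 + 0.5·16/5 = 13.6; q_2* = 2 + 0.5·16/10 = 2.8.
Expenditure on q_1: 5·13.6 = 68; share = 0.7083.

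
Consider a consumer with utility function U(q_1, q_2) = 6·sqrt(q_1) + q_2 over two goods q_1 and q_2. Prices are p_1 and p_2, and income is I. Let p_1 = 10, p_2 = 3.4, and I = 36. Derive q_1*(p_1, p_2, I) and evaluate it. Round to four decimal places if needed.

q_1* = 1.0404

Utility is quasi-linear in q_2; the FOC for q_1 is 3/√q_1 = p_1/p_2.
Thus q_1* = (3·p_2/p_1)² — independent of I — with the rest of income spent on q_2.
Plugging in: q_1* = (3·3.4/10)² = 1.0404.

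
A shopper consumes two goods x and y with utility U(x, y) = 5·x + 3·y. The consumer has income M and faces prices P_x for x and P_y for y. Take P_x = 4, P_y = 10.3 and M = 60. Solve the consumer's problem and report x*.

Linear utility — the consumer picks whichever good has higher MU/price: 5/4 = 1.25 vs 3/10.3 = 0.2913.
x gives more utility per dollar, so spend all income on x: x* = M/P_x, y* = 0.
Numerically: x* = 15, y* = 0.

x* = 15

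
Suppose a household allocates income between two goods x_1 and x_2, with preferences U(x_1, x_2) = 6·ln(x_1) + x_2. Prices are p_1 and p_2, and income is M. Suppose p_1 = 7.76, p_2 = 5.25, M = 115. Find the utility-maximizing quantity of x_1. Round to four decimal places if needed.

Set MRS = p_1/p_2: (6/x_1)/1 = p_1/p_2.
So x_1*(p_1,p_2) = 6·p_2/p_1, independent of income; and x_2* = (M − 6·p_2)/p_2.
At the given prices: x_1* = 6·5.25/7.76 = 4.0593.

x_1* = 4.0593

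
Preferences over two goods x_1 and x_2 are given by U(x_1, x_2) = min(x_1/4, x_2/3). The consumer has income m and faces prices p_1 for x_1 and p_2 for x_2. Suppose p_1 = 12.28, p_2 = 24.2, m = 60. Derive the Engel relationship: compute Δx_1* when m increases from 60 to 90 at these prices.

With perfect complements, no substitution: consume in ratio x_1:x_2 = 4:3.
Budget: p_1·x_1 + p_2·(3/4)·x_1 = m, so (4·p_1 + 3·p_2)·x_1 = 4·m.
Demand: x_1*(p_1,p_2,m) = 4·m/(4·p_1 + 3·p_2), x_2* = 3·m/(4·p_1 + 3·p_2).
Here 4·12.28 + 3·24.2 = 121.72, giving x_1* = 1.9717.
At m' = 90: x_1* = 2.9576. Change: 2.9576 − 1.9717 = 0.9859.

Δx_1* = 0.9859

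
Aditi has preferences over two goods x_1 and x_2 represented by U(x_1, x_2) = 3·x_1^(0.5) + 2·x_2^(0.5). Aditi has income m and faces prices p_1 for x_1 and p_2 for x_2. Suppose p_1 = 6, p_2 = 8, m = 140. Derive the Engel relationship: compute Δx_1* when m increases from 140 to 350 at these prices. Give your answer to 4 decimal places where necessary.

From the CES first-order condition, (3/2)·(x_2/x_1)^(0.5) = p_1/p_2.
Hence x_2/x_1 = ((2/3)·p_1/p_2)^(1/(0.5)), i.e. raised to the 2 power.
Substitute x_2 = (x_2/x_1)·x_1 into the budget: x_1* = m/(p_1 + p_2·(x_2/x_1)).
Numerically x_2/x_1 = 0.25, so x_1* = 140/(6 + 8·0.25) = 17.5.
At m' = 350: x_1* = 43.75. Change: 43.75 − 17.5 = 26.25.

Δx_1* = 26.25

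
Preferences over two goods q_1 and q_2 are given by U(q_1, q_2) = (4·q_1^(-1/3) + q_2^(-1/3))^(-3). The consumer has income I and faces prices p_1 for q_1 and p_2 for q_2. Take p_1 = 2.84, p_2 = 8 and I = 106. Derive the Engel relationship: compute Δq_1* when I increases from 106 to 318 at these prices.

MU_q_1 ∝ 4·q_1^(-4/3), MU_q_2 ∝ q_2^(-4/3), so MRS = 4·(q_2/q_1)^(4/3) = p_1/p_2.
Hence q_2/q_1 = ((1/4)·p_1/p_2)^(1/(4/3)), i.e. raised to the 0.75 power.
Substitute q_2 = (q_2/q_1)·q_1 into the budget: q_1* = I/(p_1 + p_2·(q_2/q_1)).
Numerically q_2/q_1 = 0.162602, so q_1* = 106/(2.84 + 8·0.162602) = 25.5988.
At I' = 318: q_1* = 76.7964. Change: 76.7964 − 25.5988 = 51.1976.

Δq_1* = 51.1976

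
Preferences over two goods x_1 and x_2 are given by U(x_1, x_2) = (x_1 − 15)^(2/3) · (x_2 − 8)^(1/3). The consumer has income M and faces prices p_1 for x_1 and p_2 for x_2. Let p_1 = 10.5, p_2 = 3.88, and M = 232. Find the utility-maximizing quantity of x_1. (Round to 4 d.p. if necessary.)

After buying the subsistence bundle (15, 8), a share 2/3 of the remaining income goes to x_1: x_1* = 15 + 2/3·(M − 15p_1 − 8p_2)/p_1.
Discretionary income = 232 − 15·10.5 − 8·3.88 = 43.46; x_1* = 15 + 2/3·43.46/10.5 = 17.7594.

x_1* = 17.7594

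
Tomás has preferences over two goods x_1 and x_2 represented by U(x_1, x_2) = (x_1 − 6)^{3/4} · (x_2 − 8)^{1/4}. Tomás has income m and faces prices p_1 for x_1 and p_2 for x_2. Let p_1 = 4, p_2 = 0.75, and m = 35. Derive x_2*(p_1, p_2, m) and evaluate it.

MRS = 3·(x_2−8)/(x_1−6). Tangency with p_1/p_2 gives x_2−8 = (1/3)·(p_1/p_2)·(x_1−6).
Substituting into the budget: x_1* = 6 + 0.75·(m − 6·p_1 − 8·p_2)/p_1, and x_2* = 8 + 0.25·(…)/p_2.
Discretionary income = 35 − 6·4 − 8·0.75 = 5; x_2* = 8 + 0.25·5/0.75 = 9.6667.

x_2* = 9.6667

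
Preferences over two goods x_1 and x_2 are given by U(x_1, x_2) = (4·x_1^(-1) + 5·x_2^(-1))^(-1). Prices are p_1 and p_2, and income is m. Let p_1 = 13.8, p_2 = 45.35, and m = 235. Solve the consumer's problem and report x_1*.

x_1* = 5.6261

Numerically x_2/x_1 = 0.616745, so x_1* = 235/(13.8 + 45.35·0.616745) = 5.6261.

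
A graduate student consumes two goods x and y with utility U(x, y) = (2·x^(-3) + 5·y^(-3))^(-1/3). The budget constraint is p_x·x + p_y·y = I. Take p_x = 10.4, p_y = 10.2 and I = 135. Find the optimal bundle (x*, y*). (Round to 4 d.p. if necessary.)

MRS = MU_x/MU_y = (2/5)·(y/x)^(4). Set equal to p_x/p_y.
Solve for the ratio: y/x = [(5/2)·p_x/p_y]^(0.25).
Substitute y = (y/x)·x into the budget: x* = I/(p_x + p_y·(y/x)).
Numerically y/x = 1.263553, so x* = 135/(10.4 + 10.2·1.263553) = 5.7969 and y* = 1.263553·5.7969 = 7.3247.

x* = 5.7969, y* = 7.3247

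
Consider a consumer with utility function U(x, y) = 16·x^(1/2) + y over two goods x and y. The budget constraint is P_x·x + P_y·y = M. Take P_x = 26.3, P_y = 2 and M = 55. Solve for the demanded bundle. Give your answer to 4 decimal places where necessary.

Utility is quasi-linear in y; the FOC for x is 8/√x = P_x/P_y.
Thus x* = (8·P_y/P_x)² — independent of M — with the rest of income spent on y.
Plugging in: x* = (8·2/26.3)² = 0.3701, y* = 22.6331.

x* = 0.3701, y* = 22.6331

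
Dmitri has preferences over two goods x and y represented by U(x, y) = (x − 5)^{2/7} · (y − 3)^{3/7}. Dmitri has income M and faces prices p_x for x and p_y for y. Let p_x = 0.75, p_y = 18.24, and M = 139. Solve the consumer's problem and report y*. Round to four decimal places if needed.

y* = 5.649

Let x' = x−5, y' = y−3. MRS = (2/3)·y'/x' = p_x/p_y.
After buying the subsistence bundle (5, 3), a share 0.4 of the remaining income goes to x: x* = 5 + 0.4·(M − 5p_x − 3p_y)/p_x.
Discretionary income = 139 − 5·0.75 − 3·18.24 = 80.53; y* = 3 + 0.6·80.53/18.24 = 5.649.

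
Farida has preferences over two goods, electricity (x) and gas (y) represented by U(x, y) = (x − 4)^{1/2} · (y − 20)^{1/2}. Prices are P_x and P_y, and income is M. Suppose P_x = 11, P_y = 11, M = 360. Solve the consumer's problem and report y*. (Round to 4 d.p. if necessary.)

This is Cobb-Douglas in (x−4, y−20): tangency gives 0.5·P_y·(y−20) = 0.5·P_x·(x−4).
Substituting into the budget: x* = 4 + 0.5·(M − 4·P_x − 20·P_y)/P_x, and y* = 20 + 0.5·(…)/P_y.
Discretionary income = 360 − 4·11 − 20·11 = 96; y* = 20 + 0.5·96/11 = 24.3636.

y* = 24.3636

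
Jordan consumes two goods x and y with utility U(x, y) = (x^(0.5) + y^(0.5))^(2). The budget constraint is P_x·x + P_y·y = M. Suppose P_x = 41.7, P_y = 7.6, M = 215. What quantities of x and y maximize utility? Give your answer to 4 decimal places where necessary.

MU_x ∝ x^(-0.5), MU_y ∝ y^(-0.5), so MRS = (y/x)^(0.5) = P_x/P_y.
Solve for the ratio: y/x = [P_x/P_y]^(2).
Substitute y = (y/x)·x into the budget: x* = M/(P_x + P_y·(y/x)).
Numerically y/x = 30.105436, so x* = 215/(41.7 + 7.6·30.105436) = 0.7948 and y* = 30.105436·0.7948 = 23.9284.

x* = 0.7948, y* = 23.9284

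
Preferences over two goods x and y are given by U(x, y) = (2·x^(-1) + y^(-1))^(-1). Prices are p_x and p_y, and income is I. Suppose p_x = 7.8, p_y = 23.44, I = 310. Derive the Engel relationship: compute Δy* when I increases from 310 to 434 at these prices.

Δy* = 2.9134

MU_x ∝ 2·x^(-2), MU_y ∝ y^(-2), so MRS = 2·(y/x)^(2) = p_x/p_y.
Solve for the ratio: y/x = [(1/2)·p_x/p_y]^(0.5).
With the ratio pinned down, the budget gives x* = I/(p_x + p_y·(y/x)) and y* = (y/x)·x*.
Numerically y/x = 0.4079, so x* = 310/(7.8 + 23.44·0.4079) = 17.8559 and y* = 0.4079·17.8559 = 7.2834.
At I' = 434: y* = 10.1968. Change: 10.1968 − 7.2834 = 2.9134.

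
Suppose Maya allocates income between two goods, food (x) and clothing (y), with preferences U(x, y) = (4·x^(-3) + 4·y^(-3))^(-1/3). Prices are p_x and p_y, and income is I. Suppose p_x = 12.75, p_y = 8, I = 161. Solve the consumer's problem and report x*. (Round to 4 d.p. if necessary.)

x* = 7.4062

With the ratio pinned down, the budget gives x* = I/(p_x + p_y·(y/x)) and y* = (y/x)·x*.
Numerically y/x = 1.123583, so x* = 161/(12.75 + 8·1.123583) = 7.4062.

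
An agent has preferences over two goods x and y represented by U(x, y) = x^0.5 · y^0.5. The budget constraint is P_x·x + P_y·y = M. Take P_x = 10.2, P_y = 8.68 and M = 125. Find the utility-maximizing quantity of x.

x* = 6.1275

MU_x/MU_y = (0.5·y)/(0.5·x); tangency sets this equal to P_x/P_y.
So 0.5·P_y·y = 0.5·P_x·x; combined with the budget, a share 0.5 of income goes to x.
Demand: x*(P_x,P_y,M) = 0.5·M/P_x and y* = 0.5·M/P_y.
At P_x=10.2, P_y=8.68, M=125: x* = 0.5·125/10.2 = 6.1275.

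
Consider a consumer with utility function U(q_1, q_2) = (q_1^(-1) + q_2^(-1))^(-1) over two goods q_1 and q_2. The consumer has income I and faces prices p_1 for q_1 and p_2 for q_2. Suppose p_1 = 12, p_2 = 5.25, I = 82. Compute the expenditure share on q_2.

share on q_2 = 0.3981

MU_q_1 ∝ q_1^(-2), MU_q_2 ∝ q_2^(-2), so MRS = (q_2/q_1)^(2) = p_1/p_2.
Solve for the ratio: q_2/q_1 = [p_1/p_2]^(0.5).
Substitute q_2 = (q_2/q_1)·q_1 into the budget: q_1* = I/(p_1 + p_2·(q_2/q_1)).
Numerically q_2/q_1 = 1.511858, so q_1* = 82/(12 + 5.25·1.511858) = 4.1129 and q_2* = 1.511858·4.1129 = 6.2181.
Expenditure on q_2: 5.25·6.2181 = 32.6452; share = 0.3981.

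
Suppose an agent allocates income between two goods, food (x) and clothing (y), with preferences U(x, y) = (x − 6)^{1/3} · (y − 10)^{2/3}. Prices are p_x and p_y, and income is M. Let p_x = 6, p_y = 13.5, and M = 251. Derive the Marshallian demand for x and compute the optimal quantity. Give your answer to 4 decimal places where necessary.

MRS = (1/2)·(y−10)/(x−6). Tangency with p_x/p_y gives y−10 = 2·(p_x/p_y)·(x−6).
After buying the subsistence bundle (6, 10), a share 1/3 of the remaining income goes to x: x* = 6 + 1/3·(M − 6p_x − 10p_y)/p_x.
Discretionary income = 251 − 6·6 − 10·13.5 = 80; x* = 6 + 1/3·80/6 = 10.4444.

x* = 10.4444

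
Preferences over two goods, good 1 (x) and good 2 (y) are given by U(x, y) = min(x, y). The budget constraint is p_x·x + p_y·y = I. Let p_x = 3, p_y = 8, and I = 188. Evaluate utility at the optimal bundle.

V = 17.0909

With perfect complements, no substitution: consume in ratio x:y = 1:1.
Budget: p_x·x + p_y·x = I, so (p_x + p_y)·x = I.
Demand: x*(p_x,p_y,I) = I/(p_x + p_y), y* = I/(p_x + p_y).
Here 3 + 8 = 11, giving x* = 17.0909 and y* = 17.0909.
Utility at the optimum: U(17.0909, 17.0909) = 17.0909.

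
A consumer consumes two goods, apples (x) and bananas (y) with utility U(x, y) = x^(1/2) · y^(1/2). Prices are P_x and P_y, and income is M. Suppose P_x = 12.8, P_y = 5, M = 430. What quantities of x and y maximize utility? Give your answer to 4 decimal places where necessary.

x* = 16.7969, y* = 43

At P_x=12.8, P_y=5, M=430: x* = 0.5·430/12.8 = 16.7969, y* = 43.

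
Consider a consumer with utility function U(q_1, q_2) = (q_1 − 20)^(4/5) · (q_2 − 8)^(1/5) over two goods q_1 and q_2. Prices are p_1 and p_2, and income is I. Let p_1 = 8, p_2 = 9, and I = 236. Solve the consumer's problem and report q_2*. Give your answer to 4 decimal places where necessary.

This is Cobb-Douglas in (q_1−20, q_2−8): tangency gives 0.8·p_2·(q_2−8) = 0.2·p_1·(q_1−20).
After buying the subsistence bundle (20, 8), a share 0.8 of the remaining income goes to q_1: q_1* = 20 + 0.8·(I − 20p_1 − 8p_2)/p_1.
Discretionary income = 236 − 20·8 − 8·9 = 4; q_2* = 8 + 0.2·4/9 = 8.0889.

q_2* = 8.0889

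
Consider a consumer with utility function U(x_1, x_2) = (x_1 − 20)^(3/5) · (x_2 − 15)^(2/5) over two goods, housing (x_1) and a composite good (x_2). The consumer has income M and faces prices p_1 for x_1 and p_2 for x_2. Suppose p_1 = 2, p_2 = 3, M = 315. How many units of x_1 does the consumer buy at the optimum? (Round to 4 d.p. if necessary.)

This is Cobb-Douglas in (x_1−20, x_2−15): tangency gives 0.6·p_2·(x_2−15) = 0.4·p_1·(x_1−20).
After buying the subsistence bundle (20, 15), a share 0.6 of the remaining income goes to x_1: x_1* = 20 + 0.6·(M − 20p_1 − 15p_2)/p_1.
Discretionary income = 315 − 20·2 − 15·3 = 230; x_1* = 20 + 0.6·230/2 = 89.

x_1* = 89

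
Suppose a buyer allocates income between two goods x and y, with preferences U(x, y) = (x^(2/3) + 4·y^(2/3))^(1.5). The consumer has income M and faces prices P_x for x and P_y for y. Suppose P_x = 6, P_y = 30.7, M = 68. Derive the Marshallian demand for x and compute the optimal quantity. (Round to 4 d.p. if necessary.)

x* = 3.2902

MU_x ∝ x^(-1/3), MU_y ∝ 4·y^(-1/3), so MRS = (1/4)·(y/x)^(1/3) = P_x/P_y.
Solve for the ratio: y/x = [4·P_x/P_y]^(3).
With the ratio pinned down, the budget gives x* = M/(P_x + P_y·(y/x)) and y* = (y/x)·x*.
Numerically y/x = 0.47777, so x* = 68/(6 + 30.7·0.47777) = 3.2902.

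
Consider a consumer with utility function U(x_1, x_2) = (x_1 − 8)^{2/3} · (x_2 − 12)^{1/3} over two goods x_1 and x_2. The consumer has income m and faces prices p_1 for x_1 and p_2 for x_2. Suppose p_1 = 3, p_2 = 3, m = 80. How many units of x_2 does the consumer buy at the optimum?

MRS = 2·(x_2−12)/(x_1−8). Tangency with p_1/p_2 gives x_2−12 = (1/2)·(p_1/p_2)·(x_1−8).
After buying the subsistence bundle (8, 12), a share 2/3 of the remaining income goes to x_1: x_1* = 8 + 2/3·(m − 8p_1 − 12p_2)/p_1.
Discretionary income = 80 − 8·3 − 12·3 = 20; x_2* = 12 + 1/3·20/3 = 14.2222.

x_2* = 14.2222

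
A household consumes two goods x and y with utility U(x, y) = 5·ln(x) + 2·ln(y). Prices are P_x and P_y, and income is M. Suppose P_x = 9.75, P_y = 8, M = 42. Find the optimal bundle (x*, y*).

Demand: x*(P_x,P_y,M) = 5/7·M/P_x and y* = 2/7·M/P_y.
At P_x=9.75, P_y=8, M=42: x* = 5/7·42/9.75 = 3.0769, y* = 1.5.

x* = 3.0769, y* = 1.5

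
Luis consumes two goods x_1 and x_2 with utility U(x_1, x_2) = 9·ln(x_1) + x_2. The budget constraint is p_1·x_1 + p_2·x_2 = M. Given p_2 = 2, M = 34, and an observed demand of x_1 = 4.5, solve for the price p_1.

p_1 = 4

Set MRS = p_1/p_2: (9/x_1)/1 = p_1/p_2.
So x_1*(p_1,p_2) = 9·p_2/p_1, independent of income; and x_2* = (M − 9·p_2)/p_2.
Set x_1* = 4.5 in the demand function and solve for p_1: p_1 = 4.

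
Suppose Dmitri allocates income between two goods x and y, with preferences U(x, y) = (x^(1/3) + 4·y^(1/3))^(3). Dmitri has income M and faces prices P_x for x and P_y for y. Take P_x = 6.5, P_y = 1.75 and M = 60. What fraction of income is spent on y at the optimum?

share on y = 0.9391

MRS = MU_x/MU_y = (1/4)·(y/x)^(2/3). Set equal to P_x/P_y.
Hence y/x = (4·P_x/P_y)^(1/(2/3)), i.e. raised to the 1.5 power.
With the ratio pinned down, the budget gives x* = M/(P_x + P_y·(y/x)) and y* = (y/x)·x*.
Numerically y/x = 57.266804, so x* = 60/(6.5 + 1.75·57.266804) = 0.5622 and y* = 57.266804·0.5622 = 32.1974.
Expenditure on y: 1.75·32.1974 = 56.3455; share = 0.9391.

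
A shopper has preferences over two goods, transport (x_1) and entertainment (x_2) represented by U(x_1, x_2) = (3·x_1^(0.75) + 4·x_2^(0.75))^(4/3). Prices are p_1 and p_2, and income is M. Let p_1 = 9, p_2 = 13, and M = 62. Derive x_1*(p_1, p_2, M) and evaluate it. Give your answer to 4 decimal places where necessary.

x_1* = 3.3626

From the CES first-order condition, (3/4)·(x_2/x_1)^(0.25) = p_1/p_2.
Solve for the ratio: x_2/x_1 = [(4/3)·p_1/p_2]^(4).
Substitute x_2 = (x_2/x_1)·x_1 into the budget: x_1* = M/(p_1 + p_2·(x_2/x_1)).
Numerically x_2/x_1 = 0.726025, so x_1* = 62/(9 + 13·0.726025) = 3.3626.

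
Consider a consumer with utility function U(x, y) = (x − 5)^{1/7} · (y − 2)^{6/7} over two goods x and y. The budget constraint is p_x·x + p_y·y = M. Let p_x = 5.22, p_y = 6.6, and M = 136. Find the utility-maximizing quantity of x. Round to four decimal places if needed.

x* = 7.6464

This is Cobb-Douglas in (x−5, y−2): tangency gives 1/7·p_y·(y−2) = 6/7·p_x·(x−5).
Substituting into the budget: x* = 5 + 1/7·(M − 5·p_x − 2·p_y)/p_x, and y* = 2 + 6/7·(…)/p_y.
Discretionary income = 136 − 5·5.22 − 2·6.6 = 96.7; x* = 5 + 1/7·96.7/5.22 = 7.6464.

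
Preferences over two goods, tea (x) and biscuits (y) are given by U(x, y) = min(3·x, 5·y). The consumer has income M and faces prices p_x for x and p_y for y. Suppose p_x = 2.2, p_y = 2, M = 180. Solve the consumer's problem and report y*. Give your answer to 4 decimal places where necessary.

With perfect complements, no substitution: consume in ratio x:y = 5:3.
Budget: p_x·x + p_y·(3/5)·x = M, so (5·p_x + 3·p_y)·x = 5·M.
Demand: x*(p_x,p_y,M) = 5·M/(5·p_x + 3·p_y), y* = 3·M/(5·p_x + 3·p_y).
Here 5·2.2 + 3·2 = 17, giving y* = 31.7647.

y* = 31.7647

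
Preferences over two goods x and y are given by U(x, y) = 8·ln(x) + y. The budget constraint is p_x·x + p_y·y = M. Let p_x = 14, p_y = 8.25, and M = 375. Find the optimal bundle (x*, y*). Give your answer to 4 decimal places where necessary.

Set MRS = p_x/p_y: (8/x)/1 = p_x/p_y.
So x*(p_x,p_y) = 8·p_y/p_x, independent of income; and y* = (M − 8·p_y)/p_y.
At the given prices: x* = 8·8.25/14 = 4.7143, and y* = 37.4545.

x* = 4.7143, y* = 37.4545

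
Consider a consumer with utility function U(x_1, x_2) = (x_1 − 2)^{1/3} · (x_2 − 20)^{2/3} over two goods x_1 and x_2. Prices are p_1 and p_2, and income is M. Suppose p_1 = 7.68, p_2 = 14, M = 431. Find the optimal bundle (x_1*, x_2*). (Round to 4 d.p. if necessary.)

This is Cobb-Douglas in (x_1−2, x_2−20): tangency gives 1/3·p_2·(x_2−20) = 2/3·p_1·(x_1−2).
After buying the subsistence bundle (2, 20), a share 1/3 of the remaining income goes to x_1: x_1* = 2 + 1/3·(M − 2p_1 − 20p_2)/p_1.
Discretionary income = 431 − 2·7.68 − 20·14 = 135.64; x_1* = 2 + 1/3·135.64/7.68 = 7.8872; x_2* = 20 + 2/3·135.64/14 = 26.459.

x_1* = 7.8872, x_2* = 26.459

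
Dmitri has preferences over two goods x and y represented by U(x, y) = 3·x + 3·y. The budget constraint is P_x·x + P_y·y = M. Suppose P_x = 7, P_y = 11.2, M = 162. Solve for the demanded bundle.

x* = 23.1429, y* = 0

x gives more utility per dollar, so spend all income on x: x* = M/P_x, y* = 0.
Numerically: x* = 23.1429, y* = 0.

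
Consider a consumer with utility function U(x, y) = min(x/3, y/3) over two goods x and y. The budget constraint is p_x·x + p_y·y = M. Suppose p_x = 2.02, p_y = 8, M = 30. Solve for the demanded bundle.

Leontief preferences: the optimum is at the kink where x/3 = y/3, i.e. y = x.
Budget: p_x·x + p_y·x = M, so (3·p_x + 3·p_y)·x = 3·M.
Demand: x*(p_x,p_y,M) = 3·M/(3·p_x + 3·p_y), y* = 3·M/(3·p_x + 3·p_y).
Here 3·2.02 + 3·8 = 30.06, giving x* = 2.994 and y* = 2.994.

x* = 2.994, y* = 2.994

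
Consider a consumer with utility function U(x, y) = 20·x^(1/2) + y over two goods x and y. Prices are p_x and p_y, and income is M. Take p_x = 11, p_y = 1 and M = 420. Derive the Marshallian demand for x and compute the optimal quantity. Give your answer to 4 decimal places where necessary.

Thus x* = (10·p_y/p_x)² — independent of M — with the rest of income spent on y.
Plugging in: x* = (10·1/11)² = 0.8264.

x* = 0.8264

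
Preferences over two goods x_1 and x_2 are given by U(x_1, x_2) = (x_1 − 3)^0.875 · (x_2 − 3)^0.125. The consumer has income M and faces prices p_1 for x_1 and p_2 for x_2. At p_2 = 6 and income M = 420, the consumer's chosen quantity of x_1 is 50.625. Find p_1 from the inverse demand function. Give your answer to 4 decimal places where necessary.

This is Cobb-Douglas in (x_1−3, x_2−3): tangency gives 0.875·p_2·(x_2−3) = 0.125·p_1·(x_1−3).
After buying the subsistence bundle (3, 3), a share 0.875 of the remaining income goes to x_1: x_1* = 3 + 0.875·(M − 3p_1 − 3p_2)/p_1.
Set x_1* = 50.625 in the demand function and solve for p_1: p_1 = 7.

p_1 = 7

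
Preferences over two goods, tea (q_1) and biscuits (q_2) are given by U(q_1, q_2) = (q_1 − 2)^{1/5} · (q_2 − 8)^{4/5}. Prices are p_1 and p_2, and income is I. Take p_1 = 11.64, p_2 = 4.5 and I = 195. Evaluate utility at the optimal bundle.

This is Cobb-Douglas in (q_1−2, q_2−8): tangency gives 0.2·p_2·(q_2−8) = 0.8·p_1·(q_1−2).
After buying the subsistence bundle (2, 8), a share 0.2 of the remaining income goes to q_1: q_1* = 2 + 0.2·(I − 2p_1 − 8p_2)/p_1.
Discretionary income = 195 − 2·11.64 − 8·4.5 = 135.72; q_1* = 2 + 0.2·135.72/11.64 = 4.332; q_2* = 8 + 0.8·135.72/4.5 = 32.128.
Utility at the optimum: U(4.332, 32.128) = 15.1203.

V = 15.1203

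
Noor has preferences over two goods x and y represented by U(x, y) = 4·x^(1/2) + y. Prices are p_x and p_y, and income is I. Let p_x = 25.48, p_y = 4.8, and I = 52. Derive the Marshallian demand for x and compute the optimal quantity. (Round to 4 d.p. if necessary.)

x* = 0.142

Set MRS = p_x/p_y: 2·x^(−1/2) = p_x/p_y.
Solve: √x = 2·p_y/p_x, so x*(p_x,p_y) = (2·p_y/p_x)², and y* = (I − p_x·x*)/p_y.
Plugging in: x* = (2·4.8/25.48)² = 0.142.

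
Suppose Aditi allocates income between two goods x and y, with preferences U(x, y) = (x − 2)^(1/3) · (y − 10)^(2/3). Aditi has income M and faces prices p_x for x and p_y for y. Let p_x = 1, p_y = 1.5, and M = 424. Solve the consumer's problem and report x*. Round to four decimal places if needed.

Let x' = x−2, y' = y−10. MRS = (1/2)·y'/x' = p_x/p_y.
Substituting into the budget: x* = 2 + 1/3·(M − 2·p_x − 10·p_y)/p_x, and y* = 10 + 2/3·(…)/p_y.
Discretionary income = 424 − 2·1 − 10·1.5 = 407; x* = 2 + 1/3·407/1 = 137.6667.

x* = 137.6667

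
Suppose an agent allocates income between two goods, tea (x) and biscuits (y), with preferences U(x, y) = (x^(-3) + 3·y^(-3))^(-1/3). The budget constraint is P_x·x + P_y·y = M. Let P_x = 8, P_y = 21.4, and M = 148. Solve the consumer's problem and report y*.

From the CES first-order condition, (1/3)·(y/x)^(4) = P_x/P_y.
Solve for the ratio: y/x = [3·P_x/P_y]^(0.25).
With the ratio pinned down, the budget gives x* = M/(P_x + P_y·(y/x)) and y* = (y/x)·x*.
Numerically y/x = 1.029081, so x* = 148/(8 + 21.4·1.029081) = 4.9297 and y* = 1.029081·4.9297 = 5.073.

y* = 5.073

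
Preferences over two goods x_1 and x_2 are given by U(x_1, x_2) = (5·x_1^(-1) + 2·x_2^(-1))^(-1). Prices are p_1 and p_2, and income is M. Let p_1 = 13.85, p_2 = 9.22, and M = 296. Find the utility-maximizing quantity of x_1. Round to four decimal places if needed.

x_1* = 14.0973

Substitute x_2 = (x_2/x_1)·x_1 into the budget: x_1* = M/(p_1 + p_2·(x_2/x_1)).
Numerically x_2/x_1 = 0.775157, so x_1* = 296/(13.85 + 9.22·0.775157) = 14.0973.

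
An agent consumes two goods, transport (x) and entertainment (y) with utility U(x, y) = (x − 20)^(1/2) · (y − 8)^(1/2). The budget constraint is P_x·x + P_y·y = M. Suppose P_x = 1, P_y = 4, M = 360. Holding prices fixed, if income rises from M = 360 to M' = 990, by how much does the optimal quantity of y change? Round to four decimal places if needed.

Discretionary income = 360 − 20·1 − 8·4 = 308; y* = 8 + 0.5·308/4 = 46.5.
At M' = 990: y* = 125.25. Change: 125.25 − 46.5 = 78.75.

Δy* = 78.75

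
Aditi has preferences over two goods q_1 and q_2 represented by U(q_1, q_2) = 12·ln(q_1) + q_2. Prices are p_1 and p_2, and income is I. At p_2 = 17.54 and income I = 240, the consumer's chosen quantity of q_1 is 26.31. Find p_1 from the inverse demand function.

p_1 = 8

MU_q_1 = 12/q_1, MU_q_2 = 1. Tangency: 12/q_1 = p_1/p_2.
So q_1*(p_1,p_2) = 12·p_2/p_1, independent of income; and q_2* = (I − 12·p_2)/p_2.
Set q_1* = 26.31 in the demand function and solve for p_1: p_1 = 8.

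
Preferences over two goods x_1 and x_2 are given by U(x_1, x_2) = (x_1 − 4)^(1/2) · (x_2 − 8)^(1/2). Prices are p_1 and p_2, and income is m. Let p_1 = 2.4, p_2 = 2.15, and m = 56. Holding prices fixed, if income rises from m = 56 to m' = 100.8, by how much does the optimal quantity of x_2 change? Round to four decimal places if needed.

Δx_2* = 10.4186

This is Cobb-Douglas in (x_1−4, x_2−8): tangency gives 0.5·p_2·(x_2−8) = 0.5·p_1·(x_1−4).
After buying the subsistence bundle (4, 8), a share 0.5 of the remaining income goes to x_1: x_1* = 4 + 0.5·(m − 4p_1 − 8p_2)/p_1.
Discretionary income = 56 − 4·2.4 − 8·2.15 = 29.2; x_2* = 8 + 0.5·29.2/2.15 = 14.7907.
At m' = 100.8: x_2* = 25.2093. Change: 25.2093 − 14.7907 = 10.4186.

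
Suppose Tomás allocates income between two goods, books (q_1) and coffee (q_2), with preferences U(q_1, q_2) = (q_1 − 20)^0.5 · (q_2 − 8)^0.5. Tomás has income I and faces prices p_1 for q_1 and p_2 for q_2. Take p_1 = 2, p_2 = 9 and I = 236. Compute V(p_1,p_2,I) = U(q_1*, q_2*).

MRS = (q_2−8)/(q_1−20). Tangency with p_1/p_2 gives q_2−8 = (p_1/p_2)·(q_1−20).
After buying the subsistence bundle (20, 8), a share 0.5 of the remaining income goes to q_1: q_1* = 20 + 0.5·(I − 20p_1 − 8p_2)/p_1.
Discretionary income = 236 − 20·2 − 8·9 = 124; q_1* = 20 + 0.5·124/2 = 51; q_2* = 8 + 0.5·124/9 = 14.8889.
Utility at the optimum: U(51, 14.8889) = 14.6135.

V = 14.6135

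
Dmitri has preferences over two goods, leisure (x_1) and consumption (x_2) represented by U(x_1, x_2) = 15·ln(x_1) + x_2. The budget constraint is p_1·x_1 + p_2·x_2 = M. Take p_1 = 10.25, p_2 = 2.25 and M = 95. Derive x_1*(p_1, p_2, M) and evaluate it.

Set MRS = p_1/p_2: (15/x_1)/1 = p_1/p_2.
So x_1*(p_1,p_2) = 15·p_2/p_1, independent of income; and x_2* = (M − 15·p_2)/p_2.
At the given prices: x_1* = 15·2.25/10.25 = 3.2927.

x_1* = 3.2927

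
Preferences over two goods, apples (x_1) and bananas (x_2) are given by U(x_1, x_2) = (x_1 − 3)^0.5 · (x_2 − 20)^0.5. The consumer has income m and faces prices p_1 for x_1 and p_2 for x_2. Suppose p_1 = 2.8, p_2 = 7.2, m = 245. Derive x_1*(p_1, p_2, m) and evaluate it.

x_1* = 19.5357

After buying the subsistence bundle (3, 20), a share 0.5 of the remaining income goes to x_1: x_1* = 3 + 0.5·(m − 3p_1 − 20p_2)/p_1.
Discretionary income = 245 − 3·2.8 − 20·7.2 = 92.6; x_1* = 3 + 0.5·92.6/2.8 = 19.5357.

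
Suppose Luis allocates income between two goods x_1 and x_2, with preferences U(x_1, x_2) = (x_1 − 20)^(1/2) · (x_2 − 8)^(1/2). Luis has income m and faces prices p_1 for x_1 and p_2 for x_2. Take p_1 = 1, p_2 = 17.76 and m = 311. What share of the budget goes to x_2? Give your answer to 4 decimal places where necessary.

Let x_1' = x_1−20, x_2' = x_2−8. MRS = x_2'/x_1' = p_1/p_2.
Substituting into the budget: x_1* = 20 + 0.5·(m − 20·p_1 − 8·p_2)/p_1, and x_2* = 8 + 0.5·(…)/p_2.
Discretionary income = 311 − 20·1 − 8·17.76 = 148.92; x_1* = 20 + 0.5·148.92/1 = 94.46; x_2* = 8 + 0.5·148.92/17.76 = 12.1926.
Expenditure on x_2: 17.76·12.1926 = 216.54; share = 0.6963.

share on x_2 = 0.6963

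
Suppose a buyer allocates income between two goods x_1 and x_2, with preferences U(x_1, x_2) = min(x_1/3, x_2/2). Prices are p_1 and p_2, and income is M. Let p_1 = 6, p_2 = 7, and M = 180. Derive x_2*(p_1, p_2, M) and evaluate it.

x_2* = 11.25

Demand: x_1*(p_1,p_2,M) = 3·M/(3·p_1 + 2·p_2), x_2* = 2·M/(3·p_1 + 2·p_2).
Here 3·6 + 2·7 = 32, giving x_2* = 11.25.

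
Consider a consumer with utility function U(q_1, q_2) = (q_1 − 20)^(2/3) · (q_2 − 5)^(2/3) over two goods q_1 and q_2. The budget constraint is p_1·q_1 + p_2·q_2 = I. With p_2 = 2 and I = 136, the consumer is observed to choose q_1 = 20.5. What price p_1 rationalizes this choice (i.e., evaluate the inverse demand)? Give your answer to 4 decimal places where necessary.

MRS = (q_2−5)/(q_1−20). Tangency with p_1/p_2 gives q_2−5 = (p_1/p_2)·(q_1−20).
After buying the subsistence bundle (20, 5), a share 0.5 of the remaining income goes to q_1: q_1* = 20 + 0.5·(I − 20p_1 − 5p_2)/p_1.
Set q_1* = 20.5 in the demand function and solve for p_1: p_1 = 6.

p_1 = 6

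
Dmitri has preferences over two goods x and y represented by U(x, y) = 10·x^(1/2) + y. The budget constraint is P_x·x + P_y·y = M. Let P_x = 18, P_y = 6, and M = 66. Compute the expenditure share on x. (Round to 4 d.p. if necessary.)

Utility is quasi-linear in y; the FOC for x is 5/√x = P_x/P_y.
Solve: √x = 5·P_y/P_x, so x*(P_x,P_y) = (5·P_y/P_x)², and y* = (M − P_x·x*)/P_y.
Plugging in: x* = (5·6/18)² = 2.7778, y* = 2.6667.
Expenditure on x: 18·2.7778 = 50; share = 0.7576.

share on x = 0.7576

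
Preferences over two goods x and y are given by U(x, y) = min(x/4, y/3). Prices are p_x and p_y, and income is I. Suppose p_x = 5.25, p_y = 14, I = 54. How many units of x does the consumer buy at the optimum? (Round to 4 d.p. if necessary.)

Leontief preferences: the optimum is at the kink where x/4 = y/3, i.e. y = (3/4)·x.
Budget: p_x·x + p_y·(3/4)·x = I, so (4·p_x + 3·p_y)·x = 4·I.
Demand: x*(p_x,p_y,I) = 4·I/(4·p_x + 3·p_y), y* = 3·I/(4·p_x + 3·p_y).
Here 4·5.25 + 3·14 = 63, giving x* = 3.4286.

x* = 3.4286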